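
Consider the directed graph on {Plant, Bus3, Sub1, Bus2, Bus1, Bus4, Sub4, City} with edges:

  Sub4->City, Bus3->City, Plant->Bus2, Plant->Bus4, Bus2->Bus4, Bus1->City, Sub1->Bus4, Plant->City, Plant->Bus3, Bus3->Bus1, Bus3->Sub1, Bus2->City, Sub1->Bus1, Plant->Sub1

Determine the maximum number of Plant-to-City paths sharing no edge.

Assign every edge capacity 1; by Menger, the answer equals the max flow.
Path Plant→City (+1); total 1.
Path Plant→Bus3→City (+1); total 2.
Path Plant→Bus2→City (+1); total 3.
Path Plant→Sub1→Bus1→City (+1); total 4.
No residual Plant→City path; max flow = 4.
Certifying cut of size 4: {Plant→Bus2, Plant→Bus3, Plant→City, Plant→Sub1}.

4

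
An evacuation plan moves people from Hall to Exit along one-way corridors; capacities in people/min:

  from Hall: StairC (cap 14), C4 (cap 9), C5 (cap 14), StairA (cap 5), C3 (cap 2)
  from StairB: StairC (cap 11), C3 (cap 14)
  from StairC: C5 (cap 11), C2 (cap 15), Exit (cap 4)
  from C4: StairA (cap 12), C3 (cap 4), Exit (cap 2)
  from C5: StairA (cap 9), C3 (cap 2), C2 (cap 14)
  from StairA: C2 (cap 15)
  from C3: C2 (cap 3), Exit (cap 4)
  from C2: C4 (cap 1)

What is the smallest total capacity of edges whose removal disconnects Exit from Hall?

10

Augment Hall→StairC→Exit: bottleneck 4, flow now 4.
Augment Hall→C4→Exit: bottleneck 2, flow now 6.
Augment Hall→C3→Exit: bottleneck 2, flow now 8.
Augment Hall→C4→C3→Exit: bottleneck 2, flow now 10.
No augmenting path remains; maximum flow = 10.
By max-flow min-cut, the minimum cut capacity equals the max flow.
In the residual graph, reachable from Hall: {Hall, StairC, C4, C5, StairA, C3, C2}.
Min-cut edges: StairC→Exit (4), C4→Exit (2), C3→Exit (4); capacity 4 + 2 + 4 = 10.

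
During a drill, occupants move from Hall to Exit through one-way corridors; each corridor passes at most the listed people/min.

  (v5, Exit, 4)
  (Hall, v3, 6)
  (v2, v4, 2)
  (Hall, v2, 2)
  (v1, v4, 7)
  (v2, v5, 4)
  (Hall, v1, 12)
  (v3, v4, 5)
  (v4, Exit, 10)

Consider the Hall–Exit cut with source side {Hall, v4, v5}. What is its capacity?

34

Edges leaving {Hall, v4, v5}: Hall→v1 (12), Hall→v2 (2), Hall→v3 (6), v4→Exit (10), v5→Exit (4).
Cut capacity = 12 + 2 + 6 + 10 + 4 = 34.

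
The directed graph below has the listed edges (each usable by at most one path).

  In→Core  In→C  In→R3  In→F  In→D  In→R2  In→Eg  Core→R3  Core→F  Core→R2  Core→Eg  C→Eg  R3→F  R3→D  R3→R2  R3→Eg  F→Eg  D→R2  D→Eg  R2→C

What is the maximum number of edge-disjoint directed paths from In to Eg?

6

Assign every edge capacity 1; by Menger, the answer equals the max flow.
Path In→Eg (+1); total 1.
Path In→Core→Eg (+1); total 2.
Path In→C→Eg (+1); total 3.
Path In→R3→Eg (+1); total 4.
Path In→F→Eg (+1); total 5.
Path In→D→Eg (+1); total 6.
No residual In→Eg path; max flow = 6.
Certifying cut of size 6: {C→Eg, In→Core, In→D, In→Eg, In→F, In→R3}.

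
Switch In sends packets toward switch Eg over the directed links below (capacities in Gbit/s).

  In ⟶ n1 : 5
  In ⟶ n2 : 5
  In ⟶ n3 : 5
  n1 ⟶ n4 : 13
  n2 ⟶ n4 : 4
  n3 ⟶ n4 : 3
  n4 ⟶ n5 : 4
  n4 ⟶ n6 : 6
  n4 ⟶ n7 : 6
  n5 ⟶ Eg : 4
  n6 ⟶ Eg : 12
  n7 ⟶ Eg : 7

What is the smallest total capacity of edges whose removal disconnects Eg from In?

Augment In→n1→n4→n5→Eg: bottleneck 4, flow now 4.
Augment In→n1→n4→n6→Eg: bottleneck 1, flow now 5.
Augment In→n2→n4→n6→Eg: bottleneck 4, flow now 9.
Augment In→n3→n4→n6→Eg: bottleneck 1, flow now 10.
Augment In→n3→n4→n7→Eg: bottleneck 2, flow now 12.
No augmenting path remains; maximum flow = 12.
By max-flow min-cut, the minimum cut capacity equals the max flow.
In the residual graph, reachable from In: {In, n2, n3}.
Min-cut edges: In→n1 (5), n2→n4 (4), n3→n4 (3); capacity 5 + 4 + 3 = 12.

12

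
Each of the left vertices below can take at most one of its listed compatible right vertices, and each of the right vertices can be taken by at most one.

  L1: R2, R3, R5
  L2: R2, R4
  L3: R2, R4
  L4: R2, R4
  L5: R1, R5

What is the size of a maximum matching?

Unit-capacity flow: source→left, listed edges, right→sink; max matching = max flow.
Augmenting path L1→R2 (+1); matched 1.
Augmenting path L2→R4 (+1); matched 2.
Augmenting path L5→R1 (+1); matched 3.
Augmenting path L3→R2→L1→R3 (+1); matched 4.
No augmenting path remains; maximum matching = 4.
König certificate: {L1, L5, R2, R4} is a vertex cover of size 4 (every listed pair touches it), so no matching can be larger.

4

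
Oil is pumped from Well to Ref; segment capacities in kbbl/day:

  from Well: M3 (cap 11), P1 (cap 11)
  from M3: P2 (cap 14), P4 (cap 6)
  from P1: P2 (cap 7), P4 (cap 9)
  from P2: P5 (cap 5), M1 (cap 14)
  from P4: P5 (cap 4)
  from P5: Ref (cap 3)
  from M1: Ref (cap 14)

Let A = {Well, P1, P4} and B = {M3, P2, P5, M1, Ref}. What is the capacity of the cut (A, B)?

Edges leaving {Well, P1, P4}: Well→M3 (11), P1→P2 (7), P4→P5 (4).
Cut capacity = 11 + 7 + 4 = 22.

22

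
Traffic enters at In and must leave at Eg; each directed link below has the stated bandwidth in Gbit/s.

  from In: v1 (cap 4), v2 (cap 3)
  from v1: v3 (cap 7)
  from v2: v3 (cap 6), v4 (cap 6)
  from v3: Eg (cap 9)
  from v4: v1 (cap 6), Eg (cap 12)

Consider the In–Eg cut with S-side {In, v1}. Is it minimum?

No — its capacity is 10, but the minimum cut has capacity 7.

Given cut capacity: 3 + 7 = 10.
Augment In→v1→v3→Eg: bottleneck 4, flow now 4.
Augment In→v2→v3→Eg: bottleneck 3, flow now 7.
No augmenting path remains; maximum flow = 7.
In the residual graph, reachable from In: {In}.
Min-cut edges: In→v1 (4), In→v2 (3); capacity 4 + 3 = 7.
Cut capacity 10 exceeds the max flow 7, so it is not minimum.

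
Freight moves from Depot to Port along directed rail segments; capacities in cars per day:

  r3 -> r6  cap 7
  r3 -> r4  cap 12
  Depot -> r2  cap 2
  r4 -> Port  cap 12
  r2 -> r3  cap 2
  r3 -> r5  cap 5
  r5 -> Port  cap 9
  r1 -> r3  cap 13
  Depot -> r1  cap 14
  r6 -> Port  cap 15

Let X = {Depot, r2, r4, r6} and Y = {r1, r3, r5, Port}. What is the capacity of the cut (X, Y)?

Edges leaving {Depot, r2, r4, r6}: Depot→r1 (14), r2→r3 (2), r4→Port (12), r6→Port (15).
Cut capacity = 14 + 2 + 12 + 15 = 43.

43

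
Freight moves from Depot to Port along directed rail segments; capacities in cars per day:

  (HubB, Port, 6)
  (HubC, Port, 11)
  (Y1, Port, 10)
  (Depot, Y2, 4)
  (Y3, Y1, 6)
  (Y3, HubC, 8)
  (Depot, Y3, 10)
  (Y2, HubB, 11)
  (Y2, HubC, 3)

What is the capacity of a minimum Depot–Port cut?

Augment Depot→Y2→HubB→Port: bottleneck 4, flow now 4.
Augment Depot→Y3→Y1→Port: bottleneck 6, flow now 10.
Augment Depot→Y3→HubC→Port: bottleneck 4, flow now 14.
No augmenting path remains; maximum flow = 14.
By max-flow min-cut, the minimum cut capacity equals the max flow.
In the residual graph, reachable from Depot: {Depot}.
Min-cut edges: Depot→Y2 (4), Depot→Y3 (10); capacity 4 + 10 = 14.

14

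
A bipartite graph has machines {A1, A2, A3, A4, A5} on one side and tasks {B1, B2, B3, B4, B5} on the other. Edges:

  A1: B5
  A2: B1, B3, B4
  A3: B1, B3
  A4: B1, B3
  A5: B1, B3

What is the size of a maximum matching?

Unit-capacity flow: source→left, listed edges, right→sink; max matching = max flow.
Augmenting path A1→B5 (+1); matched 1.
Augmenting path A2→B1 (+1); matched 2.
Augmenting path A3→B3 (+1); matched 3.
Augmenting path A4→B1→A2→B4 (+1); matched 4.
No augmenting path remains; maximum matching = 4.
König certificate: {A1, A2, B1, B3} is a vertex cover of size 4 (every listed pair touches it), so no matching can be larger.

4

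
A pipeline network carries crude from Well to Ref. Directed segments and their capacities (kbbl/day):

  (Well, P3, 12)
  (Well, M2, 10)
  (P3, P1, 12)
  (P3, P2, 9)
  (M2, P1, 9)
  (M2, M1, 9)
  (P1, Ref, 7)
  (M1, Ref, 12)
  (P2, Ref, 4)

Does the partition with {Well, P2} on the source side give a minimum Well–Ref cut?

No — its capacity is 26, but the minimum cut has capacity 20.

Given cut capacity: 12 + 10 + 4 = 26.
Augment Well→P3→P1→Ref: bottleneck 7, flow now 7.
Augment Well→P3→P2→Ref: bottleneck 4, flow now 11.
Augment Well→M2→M1→Ref: bottleneck 9, flow now 20.
No augmenting path remains; maximum flow = 20.
In the residual graph, reachable from Well: {Well, P3, M2, P1, P2}.
Min-cut edges: M2→M1 (9), P1→Ref (7), P2→Ref (4); capacity 9 + 7 + 4 = 20.
Cut capacity 26 exceeds the max flow 20, so it is not minimum.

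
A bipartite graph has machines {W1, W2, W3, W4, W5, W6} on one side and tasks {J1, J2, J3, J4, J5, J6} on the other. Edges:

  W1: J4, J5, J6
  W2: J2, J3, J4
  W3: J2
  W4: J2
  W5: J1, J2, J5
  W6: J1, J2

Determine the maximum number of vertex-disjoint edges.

5

Unit-capacity flow: source→left, listed edges, right→sink; max matching = max flow.
Augmenting path W1→J4 (+1); matched 1.
Augmenting path W2→J2 (+1); matched 2.
Augmenting path W5→J1 (+1); matched 3.
Augmenting path W3→J2→W2→J3 (+1); matched 4.
Augmenting path W6→J1→W5→J5 (+1); matched 5.
No augmenting path remains; maximum matching = 5.
König certificate: {W1, W2, W5, W6, J2} is a vertex cover of size 5 (every listed pair touches it), so no matching can be larger.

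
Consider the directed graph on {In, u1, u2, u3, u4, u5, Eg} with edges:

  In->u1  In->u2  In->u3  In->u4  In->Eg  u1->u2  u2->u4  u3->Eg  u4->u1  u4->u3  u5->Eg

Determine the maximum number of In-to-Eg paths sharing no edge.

2

Assign every edge capacity 1; by Menger, the answer equals the max flow.
Path In→Eg (+1); total 1.
Path In→u3→Eg (+1); total 2.
No residual In→Eg path; max flow = 2.
Certifying cut of size 2: {In→Eg, u3→Eg}.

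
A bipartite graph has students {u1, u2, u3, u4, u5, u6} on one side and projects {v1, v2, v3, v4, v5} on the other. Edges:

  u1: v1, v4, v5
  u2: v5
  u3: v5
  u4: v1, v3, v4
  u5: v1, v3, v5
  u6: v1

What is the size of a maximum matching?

Unit-capacity flow: source→left, listed edges, right→sink; max matching = max flow.
Augmenting path u1→v1 (+1); matched 1.
Augmenting path u2→v5 (+1); matched 2.
Augmenting path u4→v3 (+1); matched 3.
Augmenting path u5→v1→u1→v4 (+1); matched 4.
No augmenting path remains; maximum matching = 4.
König certificate: {v1, v3, v4, v5} is a vertex cover of size 4 (every listed pair touches it), so no matching can be larger.

4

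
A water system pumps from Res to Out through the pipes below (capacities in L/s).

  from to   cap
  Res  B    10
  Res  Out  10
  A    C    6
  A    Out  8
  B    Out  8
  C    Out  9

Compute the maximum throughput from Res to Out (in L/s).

18

Augment Res→Out: bottleneck 10, flow now 10.
Augment Res→B→Out: bottleneck 8, flow now 18.
No augmenting path remains; maximum flow = 18.
In the residual graph, reachable from Res: {Res, B}.
Min-cut edges: Res→Out (10), B→Out (8); capacity 10 + 8 = 18.
This cut is saturated, so no flow can exceed 18.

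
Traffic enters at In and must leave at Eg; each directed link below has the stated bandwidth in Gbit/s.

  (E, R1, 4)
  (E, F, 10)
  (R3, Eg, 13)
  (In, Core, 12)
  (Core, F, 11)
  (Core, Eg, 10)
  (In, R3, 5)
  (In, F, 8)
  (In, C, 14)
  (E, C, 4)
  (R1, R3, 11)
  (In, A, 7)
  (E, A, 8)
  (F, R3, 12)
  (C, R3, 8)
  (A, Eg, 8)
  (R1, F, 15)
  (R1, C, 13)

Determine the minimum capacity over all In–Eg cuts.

30

Augment In→Core→Eg: bottleneck 10, flow now 10.
Augment In→R3→Eg: bottleneck 5, flow now 15.
Augment In→A→Eg: bottleneck 7, flow now 22.
Augment In→C→R3→Eg: bottleneck 8, flow now 30.
No augmenting path remains; maximum flow = 30.
By max-flow min-cut, the minimum cut capacity equals the max flow.
In the residual graph, reachable from In: {In, Core, C, F, R3}.
Min-cut edges: In→A (7), Core→Eg (10), R3→Eg (13); capacity 7 + 10 + 13 = 30.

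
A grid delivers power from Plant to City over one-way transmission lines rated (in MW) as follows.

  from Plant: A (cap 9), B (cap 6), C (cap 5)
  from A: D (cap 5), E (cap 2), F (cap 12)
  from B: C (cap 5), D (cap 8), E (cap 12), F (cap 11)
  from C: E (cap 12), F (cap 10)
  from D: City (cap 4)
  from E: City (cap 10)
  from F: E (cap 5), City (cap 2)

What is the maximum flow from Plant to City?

Augment Plant→A→D→City: bottleneck 4, flow now 4.
Augment Plant→A→E→City: bottleneck 2, flow now 6.
Augment Plant→A→F→City: bottleneck 2, flow now 8.
Augment Plant→B→E→City: bottleneck 6, flow now 14.
Augment Plant→C→E→City: bottleneck 2, flow now 16.
No augmenting path remains; maximum flow = 16.
In the residual graph, reachable from Plant: {Plant, A, B, C, D, E, F}.
Min-cut edges: D→City (4), E→City (10), F→City (2); capacity 4 + 10 + 2 = 16.
This cut is saturated, so no flow can exceed 16.

16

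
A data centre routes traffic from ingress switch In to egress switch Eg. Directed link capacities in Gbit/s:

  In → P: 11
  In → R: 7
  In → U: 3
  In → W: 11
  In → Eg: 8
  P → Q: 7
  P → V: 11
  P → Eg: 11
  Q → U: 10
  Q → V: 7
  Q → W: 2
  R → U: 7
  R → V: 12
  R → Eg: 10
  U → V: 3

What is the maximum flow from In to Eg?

26

Augment In→Eg: bottleneck 8, flow now 8.
Augment In→P→Eg: bottleneck 11, flow now 19.
Augment In→R→Eg: bottleneck 7, flow now 26.
No augmenting path remains; maximum flow = 26.
In the residual graph, reachable from In: {In, U, V, W}.
Min-cut edges: In→P (11), In→R (7), In→Eg (8); capacity 11 + 7 + 8 = 26.
This cut is saturated, so no flow can exceed 26.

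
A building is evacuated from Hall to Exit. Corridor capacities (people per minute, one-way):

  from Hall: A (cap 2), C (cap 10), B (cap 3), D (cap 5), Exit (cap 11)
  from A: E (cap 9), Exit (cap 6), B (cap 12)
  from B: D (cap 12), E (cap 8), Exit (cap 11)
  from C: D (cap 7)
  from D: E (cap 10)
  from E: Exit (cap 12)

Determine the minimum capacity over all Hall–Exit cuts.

26

Augment Hall→Exit: bottleneck 11, flow now 11.
Augment Hall→A→Exit: bottleneck 2, flow now 13.
Augment Hall→B→Exit: bottleneck 3, flow now 16.
Augment Hall→D→E→Exit: bottleneck 5, flow now 21.
Augment Hall→C→D→E→Exit: bottleneck 5, flow now 26.
No augmenting path remains; maximum flow = 26.
By max-flow min-cut, the minimum cut capacity equals the max flow.
In the residual graph, reachable from Hall: {Hall, C, D}.
Min-cut edges: Hall→A (2), Hall→B (3), Hall→Exit (11), D→E (10); capacity 2 + 3 + 11 + 10 = 26.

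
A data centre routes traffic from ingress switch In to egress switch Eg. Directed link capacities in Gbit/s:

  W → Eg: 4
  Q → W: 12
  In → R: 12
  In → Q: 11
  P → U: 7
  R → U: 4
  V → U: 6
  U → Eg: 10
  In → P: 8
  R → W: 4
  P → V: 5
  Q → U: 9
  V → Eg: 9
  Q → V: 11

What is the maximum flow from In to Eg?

Augment In→P→U→Eg: bottleneck 7, flow now 7.
Augment In→P→V→Eg: bottleneck 1, flow now 8.
Augment In→Q→U→Eg: bottleneck 3, flow now 11.
Augment In→Q→V→Eg: bottleneck 8, flow now 19.
Augment In→R→W→Eg: bottleneck 4, flow now 23.
No augmenting path remains; maximum flow = 23.
In the residual graph, reachable from In: {In, P, Q, R, U, V, W}.
Min-cut edges: U→Eg (10), V→Eg (9), W→Eg (4); capacity 10 + 9 + 4 = 23.
This cut is saturated, so no flow can exceed 23.

23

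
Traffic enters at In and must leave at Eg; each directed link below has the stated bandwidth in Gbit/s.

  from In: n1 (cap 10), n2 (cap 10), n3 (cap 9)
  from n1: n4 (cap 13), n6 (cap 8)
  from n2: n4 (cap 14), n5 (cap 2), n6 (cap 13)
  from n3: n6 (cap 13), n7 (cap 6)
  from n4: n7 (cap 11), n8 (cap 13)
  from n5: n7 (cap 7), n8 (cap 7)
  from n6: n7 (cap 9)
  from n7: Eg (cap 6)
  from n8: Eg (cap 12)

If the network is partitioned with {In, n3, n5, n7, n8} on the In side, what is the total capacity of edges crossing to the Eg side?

51

Edges leaving {In, n3, n5, n7, n8}: In→n1 (10), In→n2 (10), n3→n6 (13), n7→Eg (6), n8→Eg (12).
Cut capacity = 10 + 10 + 13 + 6 + 12 = 51.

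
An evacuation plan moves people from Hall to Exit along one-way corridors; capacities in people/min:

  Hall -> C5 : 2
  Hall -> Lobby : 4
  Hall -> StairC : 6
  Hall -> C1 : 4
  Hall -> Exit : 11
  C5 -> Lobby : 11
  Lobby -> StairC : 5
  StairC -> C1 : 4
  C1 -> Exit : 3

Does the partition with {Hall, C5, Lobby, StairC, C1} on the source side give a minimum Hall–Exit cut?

Given cut capacity: 11 + 3 = 14.
Augment Hall→Exit: bottleneck 11, flow now 11.
Augment Hall→C1→Exit: bottleneck 3, flow now 14.
No augmenting path remains; maximum flow = 14.
Cut capacity 14 equals the max flow, so it is a minimum cut.

Yes — it is a minimum cut (capacity 14).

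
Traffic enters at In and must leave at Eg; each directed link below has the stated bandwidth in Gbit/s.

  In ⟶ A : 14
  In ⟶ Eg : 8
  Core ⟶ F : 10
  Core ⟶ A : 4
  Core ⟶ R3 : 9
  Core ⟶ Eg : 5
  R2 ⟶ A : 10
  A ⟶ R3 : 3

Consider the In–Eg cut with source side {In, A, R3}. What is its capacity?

8

Edges leaving {In, A, R3}: In→Eg (8).
Cut capacity = 8 = 8.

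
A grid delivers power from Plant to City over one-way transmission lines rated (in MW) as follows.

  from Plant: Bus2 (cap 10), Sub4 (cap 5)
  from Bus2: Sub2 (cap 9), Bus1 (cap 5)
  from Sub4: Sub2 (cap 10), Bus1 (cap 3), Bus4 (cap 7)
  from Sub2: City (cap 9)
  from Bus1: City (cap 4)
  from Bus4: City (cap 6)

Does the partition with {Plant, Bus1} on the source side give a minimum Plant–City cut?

Given cut capacity: 10 + 5 + 4 = 19.
Augment Plant→Bus2→Sub2→City: bottleneck 9, flow now 9.
Augment Plant→Bus2→Bus1→City: bottleneck 1, flow now 10.
Augment Plant→Sub4→Bus1→City: bottleneck 3, flow now 13.
Augment Plant→Sub4→Bus4→City: bottleneck 2, flow now 15.
No augmenting path remains; maximum flow = 15.
In the residual graph, reachable from Plant: {Plant}.
Min-cut edges: Plant→Bus2 (10), Plant→Sub4 (5); capacity 10 + 5 = 15.
Cut capacity 19 exceeds the max flow 15, so it is not minimum.

No — its capacity is 19, but the minimum cut has capacity 15.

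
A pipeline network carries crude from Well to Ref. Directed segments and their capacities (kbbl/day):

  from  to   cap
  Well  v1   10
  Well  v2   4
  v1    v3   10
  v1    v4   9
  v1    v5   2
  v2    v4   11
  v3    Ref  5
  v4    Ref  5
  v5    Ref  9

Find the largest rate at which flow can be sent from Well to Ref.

12

Augment Well→v1→v3→Ref: bottleneck 5, flow now 5.
Augment Well→v1→v4→Ref: bottleneck 5, flow now 10.
Augment Well→v2→v4→v1→v5→Ref: bottleneck 2, flow now 12. (uses reverse residual edge)
No augmenting path remains; maximum flow = 12.
In the residual graph, reachable from Well: {Well, v1, v2, v3, v4}.
Min-cut edges: v1→v5 (2), v3→Ref (5), v4→Ref (5); capacity 2 + 5 + 5 = 12.
This cut is saturated, so no flow can exceed 12.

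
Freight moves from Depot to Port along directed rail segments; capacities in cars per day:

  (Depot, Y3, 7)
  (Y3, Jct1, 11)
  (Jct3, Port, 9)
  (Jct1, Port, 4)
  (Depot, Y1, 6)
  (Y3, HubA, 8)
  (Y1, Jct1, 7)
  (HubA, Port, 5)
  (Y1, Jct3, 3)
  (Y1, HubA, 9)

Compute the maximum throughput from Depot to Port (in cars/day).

Augment Depot→Y1→Jct3→Port: bottleneck 3, flow now 3.
Augment Depot→Y1→Jct1→Port: bottleneck 3, flow now 6.
Augment Depot→Y3→Jct1→Port: bottleneck 1, flow now 7.
Augment Depot→Y3→HubA→Port: bottleneck 5, flow now 12.
No augmenting path remains; maximum flow = 12.
In the residual graph, reachable from Depot: {Depot, Y1, Y3, Jct1, HubA}.
Min-cut edges: Y1→Jct3 (3), Jct1→Port (4), HubA→Port (5); capacity 3 + 4 + 5 = 12.
This cut is saturated, so no flow can exceed 12.

12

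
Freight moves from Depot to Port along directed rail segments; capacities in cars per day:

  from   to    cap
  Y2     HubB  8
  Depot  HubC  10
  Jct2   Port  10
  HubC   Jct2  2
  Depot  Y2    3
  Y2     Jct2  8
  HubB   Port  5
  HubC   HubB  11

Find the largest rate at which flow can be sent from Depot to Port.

Augment Depot→Y2→Jct2→Port: bottleneck 3, flow now 3.
Augment Depot→HubC→Jct2→Port: bottleneck 2, flow now 5.
Augment Depot→HubC→HubB→Port: bottleneck 5, flow now 10.
No augmenting path remains; maximum flow = 10.
In the residual graph, reachable from Depot: {Depot, HubC, HubB}.
Min-cut edges: Depot→Y2 (3), HubC→Jct2 (2), HubB→Port (5); capacity 3 + 2 + 5 = 10.
This cut is saturated, so no flow can exceed 10.

10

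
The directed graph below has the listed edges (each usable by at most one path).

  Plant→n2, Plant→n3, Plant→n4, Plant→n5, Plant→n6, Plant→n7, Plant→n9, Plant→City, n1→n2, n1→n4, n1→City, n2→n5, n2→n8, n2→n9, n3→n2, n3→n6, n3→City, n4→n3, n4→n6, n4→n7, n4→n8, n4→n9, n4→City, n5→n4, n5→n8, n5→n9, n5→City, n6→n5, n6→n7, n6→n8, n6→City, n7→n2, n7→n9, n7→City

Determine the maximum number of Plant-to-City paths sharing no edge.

Assign every edge capacity 1; by Menger, the answer equals the max flow.
Path Plant→City (+1); total 1.
Path Plant→n3→City (+1); total 2.
Path Plant→n4→City (+1); total 3.
Path Plant→n5→City (+1); total 4.
Path Plant→n6→City (+1); total 5.
Path Plant→n7→City (+1); total 6.
No residual Plant→City path; max flow = 6.
Certifying cut of size 6: {Plant→City, n3→City, n4→City, n5→City, n6→City, n7→City}.

6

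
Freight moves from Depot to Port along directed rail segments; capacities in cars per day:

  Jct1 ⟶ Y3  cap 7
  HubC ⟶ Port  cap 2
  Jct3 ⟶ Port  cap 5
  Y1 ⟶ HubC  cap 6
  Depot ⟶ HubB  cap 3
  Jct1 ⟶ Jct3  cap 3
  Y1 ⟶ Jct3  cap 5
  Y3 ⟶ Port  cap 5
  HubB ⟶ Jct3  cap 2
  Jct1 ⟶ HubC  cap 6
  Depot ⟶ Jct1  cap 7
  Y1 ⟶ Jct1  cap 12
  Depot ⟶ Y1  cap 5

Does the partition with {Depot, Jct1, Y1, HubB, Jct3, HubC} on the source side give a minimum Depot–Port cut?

Given cut capacity: 7 + 5 + 2 = 14.
Augment Depot→Jct1→Jct3→Port: bottleneck 3, flow now 3.
Augment Depot→Jct1→HubC→Port: bottleneck 2, flow now 5.
Augment Depot→Jct1→Y3→Port: bottleneck 2, flow now 7.
Augment Depot→Y1→Jct3→Port: bottleneck 2, flow now 9.
Augment Depot→Y1→Jct1→Y3→Port: bottleneck 3, flow now 12.
No augmenting path remains; maximum flow = 12.
In the residual graph, reachable from Depot: {Depot, Jct1, Y1, HubB, Jct3, HubC, Y3}.
Min-cut edges: Jct3→Port (5), HubC→Port (2), Y3→Port (5); capacity 5 + 2 + 5 = 12.
Cut capacity 14 exceeds the max flow 12, so it is not minimum.

No — its capacity is 14, but the minimum cut has capacity 12.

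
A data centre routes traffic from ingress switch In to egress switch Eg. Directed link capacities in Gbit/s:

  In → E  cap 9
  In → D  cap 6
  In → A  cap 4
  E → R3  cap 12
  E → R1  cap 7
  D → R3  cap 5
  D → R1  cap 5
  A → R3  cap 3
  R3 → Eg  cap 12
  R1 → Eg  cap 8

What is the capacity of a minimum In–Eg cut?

18

Augment In→E→R3→Eg: bottleneck 9, flow now 9.
Augment In→D→R3→Eg: bottleneck 3, flow now 12.
Augment In→D→R1→Eg: bottleneck 3, flow now 15.
Augment In→A→R3→E→R1→Eg: bottleneck 3, flow now 18. (uses reverse residual edge)
No augmenting path remains; maximum flow = 18.
By max-flow min-cut, the minimum cut capacity equals the max flow.
In the residual graph, reachable from In: {In, A}.
Min-cut edges: In→E (9), In→D (6), A→R3 (3); capacity 9 + 6 + 3 = 18.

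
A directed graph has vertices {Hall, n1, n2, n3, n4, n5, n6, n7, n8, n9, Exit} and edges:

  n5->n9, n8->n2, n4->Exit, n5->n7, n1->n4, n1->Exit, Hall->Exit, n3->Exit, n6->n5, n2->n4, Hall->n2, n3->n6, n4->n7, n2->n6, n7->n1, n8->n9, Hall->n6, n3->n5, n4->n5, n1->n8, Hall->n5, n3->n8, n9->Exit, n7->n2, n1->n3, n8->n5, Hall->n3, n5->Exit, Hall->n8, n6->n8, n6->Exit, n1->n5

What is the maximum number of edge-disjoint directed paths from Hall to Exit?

Assign every edge capacity 1; by Menger, the answer equals the max flow.
Path Hall→Exit (+1); total 1.
Path Hall→n3→Exit (+1); total 2.
Path Hall→n5→Exit (+1); total 3.
Path Hall→n6→Exit (+1); total 4.
Path Hall→n2→n4→Exit (+1); total 5.
Path Hall→n8→n9→Exit (+1); total 6.
No residual Hall→Exit path; max flow = 6.
Certifying cut of size 6: {Hall→Exit, Hall→n2, Hall→n3, Hall→n5, Hall→n6, Hall→n8}.

6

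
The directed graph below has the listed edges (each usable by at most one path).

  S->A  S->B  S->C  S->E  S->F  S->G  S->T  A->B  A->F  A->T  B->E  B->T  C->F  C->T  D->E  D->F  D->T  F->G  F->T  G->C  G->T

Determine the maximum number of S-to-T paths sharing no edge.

6

Assign every edge capacity 1; by Menger, the answer equals the max flow.
Path S→T (+1); total 1.
Path S→A→T (+1); total 2.
Path S→B→T (+1); total 3.
Path S→C→T (+1); total 4.
Path S→F→T (+1); total 5.
Path S→G→T (+1); total 6.
No residual S→T path; max flow = 6.
Certifying cut of size 6: {S→A, S→B, S→C, S→F, S→G, S→T}.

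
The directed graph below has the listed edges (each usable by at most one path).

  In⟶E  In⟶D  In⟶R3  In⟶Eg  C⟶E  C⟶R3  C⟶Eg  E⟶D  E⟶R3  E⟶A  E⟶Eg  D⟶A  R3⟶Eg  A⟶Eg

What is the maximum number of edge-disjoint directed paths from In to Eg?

4

Assign every edge capacity 1; by Menger, the answer equals the max flow.
Path In→Eg (+1); total 1.
Path In→E→Eg (+1); total 2.
Path In→R3→Eg (+1); total 3.
Path In→D→A→Eg (+1); total 4.
No residual In→Eg path; max flow = 4.
Certifying cut of size 4: {In→D, In→E, In→Eg, In→R3}.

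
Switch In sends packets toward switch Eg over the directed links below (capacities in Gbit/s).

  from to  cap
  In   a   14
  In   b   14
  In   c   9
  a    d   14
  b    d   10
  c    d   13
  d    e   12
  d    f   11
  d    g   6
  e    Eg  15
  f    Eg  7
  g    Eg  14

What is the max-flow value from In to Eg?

Augment In→a→d→e→Eg: bottleneck 12, flow now 12.
Augment In→a→d→f→Eg: bottleneck 2, flow now 14.
Augment In→b→d→f→Eg: bottleneck 5, flow now 19.
Augment In→b→d→g→Eg: bottleneck 5, flow now 24.
Augment In→c→d→g→Eg: bottleneck 1, flow now 25.
No augmenting path remains; maximum flow = 25.
In the residual graph, reachable from In: {In, a, b, c, d, f}.
Min-cut edges: d→e (12), d→g (6), f→Eg (7); capacity 12 + 6 + 7 = 25.
This cut is saturated, so no flow can exceed 25.

25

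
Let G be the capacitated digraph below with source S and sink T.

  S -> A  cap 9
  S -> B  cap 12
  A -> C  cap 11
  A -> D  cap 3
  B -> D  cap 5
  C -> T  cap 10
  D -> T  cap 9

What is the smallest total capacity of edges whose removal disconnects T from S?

Augment S→A→C→T: bottleneck 9, flow now 9.
Augment S→B→D→T: bottleneck 5, flow now 14.
No augmenting path remains; maximum flow = 14.
By max-flow min-cut, the minimum cut capacity equals the max flow.
In the residual graph, reachable from S: {S, B}.
Min-cut edges: S→A (9), B→D (5); capacity 9 + 5 = 14.

14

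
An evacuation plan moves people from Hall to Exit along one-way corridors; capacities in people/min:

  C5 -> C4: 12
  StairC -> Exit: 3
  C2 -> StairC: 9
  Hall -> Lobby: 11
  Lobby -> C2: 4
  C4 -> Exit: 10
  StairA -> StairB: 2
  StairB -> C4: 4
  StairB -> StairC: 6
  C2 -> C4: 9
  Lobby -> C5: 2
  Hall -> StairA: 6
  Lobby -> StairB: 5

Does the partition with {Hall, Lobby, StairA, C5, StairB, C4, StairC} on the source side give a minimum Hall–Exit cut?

No — its capacity is 17, but the minimum cut has capacity 13.

Given cut capacity: 4 + 10 + 3 = 17.
Augment Hall→Lobby→C5→C4→Exit: bottleneck 2, flow now 2.
Augment Hall→Lobby→C2→C4→Exit: bottleneck 4, flow now 6.
Augment Hall→Lobby→StairB→C4→Exit: bottleneck 4, flow now 10.
Augment Hall→Lobby→StairB→StairC→Exit: bottleneck 1, flow now 11.
Augment Hall→StairA→StairB→StairC→Exit: bottleneck 2, flow now 13.
No augmenting path remains; maximum flow = 13.
In the residual graph, reachable from Hall: {Hall, StairA}.
Min-cut edges: Hall→Lobby (11), StairA→StairB (2); capacity 11 + 2 = 13.
Cut capacity 17 exceeds the max flow 13, so it is not minimum.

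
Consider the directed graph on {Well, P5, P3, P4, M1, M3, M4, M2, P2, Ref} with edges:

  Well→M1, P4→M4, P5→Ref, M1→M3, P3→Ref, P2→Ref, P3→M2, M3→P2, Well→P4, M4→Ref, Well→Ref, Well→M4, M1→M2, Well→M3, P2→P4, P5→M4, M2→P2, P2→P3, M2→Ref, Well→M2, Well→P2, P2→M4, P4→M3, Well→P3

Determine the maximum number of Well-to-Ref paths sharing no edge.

5

Assign every edge capacity 1; by Menger, the answer equals the max flow.
Path Well→Ref (+1); total 1.
Path Well→P3→Ref (+1); total 2.
Path Well→M4→Ref (+1); total 3.
Path Well→M2→Ref (+1); total 4.
Path Well→P2→Ref (+1); total 5.
No residual Well→Ref path; max flow = 5.
Certifying cut of size 5: {M2→Ref, M4→Ref, P2→Ref, P3→Ref, Well→Ref}.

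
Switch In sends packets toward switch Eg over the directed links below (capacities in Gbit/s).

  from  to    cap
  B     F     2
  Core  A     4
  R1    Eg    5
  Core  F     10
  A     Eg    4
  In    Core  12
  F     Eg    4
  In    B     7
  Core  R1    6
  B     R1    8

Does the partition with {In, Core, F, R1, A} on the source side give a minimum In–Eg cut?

No — its capacity is 20, but the minimum cut has capacity 13.

Given cut capacity: 7 + 4 + 5 + 4 = 20.
Augment In→Core→F→Eg: bottleneck 4, flow now 4.
Augment In→Core→R1→Eg: bottleneck 5, flow now 9.
Augment In→Core→A→Eg: bottleneck 3, flow now 12.
Augment In→B→F→Core→A→Eg: bottleneck 1, flow now 13. (uses reverse residual edge)
No augmenting path remains; maximum flow = 13.
In the residual graph, reachable from In: {In, Core, B, F, R1}.
Min-cut edges: Core→A (4), F→Eg (4), R1→Eg (5); capacity 4 + 4 + 5 = 13.
Cut capacity 20 exceeds the max flow 13, so it is not minimum.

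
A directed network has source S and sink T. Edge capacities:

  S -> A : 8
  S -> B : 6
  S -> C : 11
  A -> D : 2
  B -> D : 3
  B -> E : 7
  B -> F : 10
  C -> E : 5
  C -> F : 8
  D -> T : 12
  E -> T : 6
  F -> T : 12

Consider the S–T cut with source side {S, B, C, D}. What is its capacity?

50

Edges leaving {S, B, C, D}: S→A (8), B→E (7), B→F (10), C→E (5), C→F (8), D→T (12).
Cut capacity = 8 + 7 + 10 + 5 + 8 + 12 = 50.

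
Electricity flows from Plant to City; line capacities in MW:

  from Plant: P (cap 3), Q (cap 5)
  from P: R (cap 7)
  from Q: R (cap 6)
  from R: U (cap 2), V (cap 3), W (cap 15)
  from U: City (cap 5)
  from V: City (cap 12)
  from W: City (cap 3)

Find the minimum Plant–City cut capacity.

8

Augment Plant→P→R→U→City: bottleneck 2, flow now 2.
Augment Plant→P→R→V→City: bottleneck 1, flow now 3.
Augment Plant→Q→R→V→City: bottleneck 2, flow now 5.
Augment Plant→Q→R→W→City: bottleneck 3, flow now 8.
No augmenting path remains; maximum flow = 8.
By max-flow min-cut, the minimum cut capacity equals the max flow.
In the residual graph, reachable from Plant: {Plant}.
Min-cut edges: Plant→P (3), Plant→Q (5); capacity 3 + 5 = 8.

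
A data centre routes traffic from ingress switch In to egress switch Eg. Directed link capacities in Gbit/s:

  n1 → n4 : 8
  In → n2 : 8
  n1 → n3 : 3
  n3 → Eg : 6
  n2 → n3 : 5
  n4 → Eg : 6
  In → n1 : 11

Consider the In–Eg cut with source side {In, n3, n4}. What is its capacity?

Edges leaving {In, n3, n4}: In→n1 (11), In→n2 (8), n3→Eg (6), n4→Eg (6).
Cut capacity = 11 + 8 + 6 + 6 = 31.

31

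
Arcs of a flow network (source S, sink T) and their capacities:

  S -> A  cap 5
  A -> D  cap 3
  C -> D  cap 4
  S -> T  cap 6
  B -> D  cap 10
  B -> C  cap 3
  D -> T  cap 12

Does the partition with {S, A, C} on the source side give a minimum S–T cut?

Given cut capacity: 6 + 3 + 4 = 13.
Augment S→T: bottleneck 6, flow now 6.
Augment S→A→D→T: bottleneck 3, flow now 9.
No augmenting path remains; maximum flow = 9.
In the residual graph, reachable from S: {S, A}.
Min-cut edges: S→T (6), A→D (3); capacity 6 + 3 = 9.
Cut capacity 13 exceeds the max flow 9, so it is not minimum.

No — its capacity is 13, but the minimum cut has capacity 9.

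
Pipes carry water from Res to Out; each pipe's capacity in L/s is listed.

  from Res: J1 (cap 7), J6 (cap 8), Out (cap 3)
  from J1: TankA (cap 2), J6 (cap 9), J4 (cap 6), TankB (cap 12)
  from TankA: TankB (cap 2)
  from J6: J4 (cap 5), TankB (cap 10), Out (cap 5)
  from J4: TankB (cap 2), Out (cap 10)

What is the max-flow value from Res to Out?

18

Augment Res→Out: bottleneck 3, flow now 3.
Augment Res→J6→Out: bottleneck 5, flow now 8.
Augment Res→J1→J4→Out: bottleneck 6, flow now 14.
Augment Res→J6→J4→Out: bottleneck 3, flow now 17.
Augment Res→J1→J6→J4→Out: bottleneck 1, flow now 18.
No augmenting path remains; maximum flow = 18.
In the residual graph, reachable from Res: {Res}.
Min-cut edges: Res→J1 (7), Res→J6 (8), Res→Out (3); capacity 7 + 8 + 3 = 18.
This cut is saturated, so no flow can exceed 18.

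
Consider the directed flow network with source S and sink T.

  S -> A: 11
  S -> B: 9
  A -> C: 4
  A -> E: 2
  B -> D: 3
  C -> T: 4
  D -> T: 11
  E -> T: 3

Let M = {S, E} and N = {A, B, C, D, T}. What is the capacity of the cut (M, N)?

Edges leaving {S, E}: S→A (11), S→B (9), E→T (3).
Cut capacity = 11 + 9 + 3 = 23.

23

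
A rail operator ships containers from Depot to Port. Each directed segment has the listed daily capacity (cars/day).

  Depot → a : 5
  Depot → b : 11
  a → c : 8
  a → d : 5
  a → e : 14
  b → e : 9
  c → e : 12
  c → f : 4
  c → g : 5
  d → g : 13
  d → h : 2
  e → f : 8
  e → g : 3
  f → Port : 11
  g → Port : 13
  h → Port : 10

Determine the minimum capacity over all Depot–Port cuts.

14

Augment Depot→a→c→f→Port: bottleneck 4, flow now 4.
Augment Depot→a→c→g→Port: bottleneck 1, flow now 5.
Augment Depot→b→e→f→Port: bottleneck 7, flow now 12.
Augment Depot→b→e→g→Port: bottleneck 2, flow now 14.
No augmenting path remains; maximum flow = 14.
By max-flow min-cut, the minimum cut capacity equals the max flow.
In the residual graph, reachable from Depot: {Depot, b}.
Min-cut edges: Depot→a (5), b→e (9); capacity 5 + 9 = 14.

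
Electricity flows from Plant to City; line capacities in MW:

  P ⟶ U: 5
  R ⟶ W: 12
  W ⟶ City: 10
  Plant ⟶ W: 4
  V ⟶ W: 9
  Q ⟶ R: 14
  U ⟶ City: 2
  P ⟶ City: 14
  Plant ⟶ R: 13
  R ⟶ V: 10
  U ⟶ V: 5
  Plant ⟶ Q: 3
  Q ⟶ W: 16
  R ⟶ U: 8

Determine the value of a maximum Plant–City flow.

Augment Plant→W→City: bottleneck 4, flow now 4.
Augment Plant→Q→W→City: bottleneck 3, flow now 7.
Augment Plant→R→U→City: bottleneck 2, flow now 9.
Augment Plant→R→W→City: bottleneck 3, flow now 12.
No augmenting path remains; maximum flow = 12.
In the residual graph, reachable from Plant: {Plant, Q, R, U, V, W}.
Min-cut edges: U→City (2), W→City (10); capacity 2 + 10 = 12.
This cut is saturated, so no flow can exceed 12.

12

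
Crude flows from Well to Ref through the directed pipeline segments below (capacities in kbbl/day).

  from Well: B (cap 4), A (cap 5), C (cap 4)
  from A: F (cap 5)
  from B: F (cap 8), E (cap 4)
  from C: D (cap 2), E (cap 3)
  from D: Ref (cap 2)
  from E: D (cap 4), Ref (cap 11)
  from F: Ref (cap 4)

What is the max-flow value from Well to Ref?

Augment Well→A→F→Ref: bottleneck 4, flow now 4.
Augment Well→B→E→Ref: bottleneck 4, flow now 8.
Augment Well→C→D→Ref: bottleneck 2, flow now 10.
Augment Well→C→E→Ref: bottleneck 2, flow now 12.
No augmenting path remains; maximum flow = 12.
In the residual graph, reachable from Well: {Well, A, F}.
Min-cut edges: Well→B (4), Well→C (4), F→Ref (4); capacity 4 + 4 + 4 = 12.
This cut is saturated, so no flow can exceed 12.

12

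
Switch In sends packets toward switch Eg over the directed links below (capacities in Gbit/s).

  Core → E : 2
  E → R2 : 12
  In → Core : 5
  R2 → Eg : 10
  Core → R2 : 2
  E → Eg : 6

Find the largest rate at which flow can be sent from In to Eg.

4

Augment In→Core→R2→Eg: bottleneck 2, flow now 2.
Augment In→Core→E→Eg: bottleneck 2, flow now 4.
No augmenting path remains; maximum flow = 4.
In the residual graph, reachable from In: {In, Core}.
Min-cut edges: Core→R2 (2), Core→E (2); capacity 2 + 2 = 4.
This cut is saturated, so no flow can exceed 4.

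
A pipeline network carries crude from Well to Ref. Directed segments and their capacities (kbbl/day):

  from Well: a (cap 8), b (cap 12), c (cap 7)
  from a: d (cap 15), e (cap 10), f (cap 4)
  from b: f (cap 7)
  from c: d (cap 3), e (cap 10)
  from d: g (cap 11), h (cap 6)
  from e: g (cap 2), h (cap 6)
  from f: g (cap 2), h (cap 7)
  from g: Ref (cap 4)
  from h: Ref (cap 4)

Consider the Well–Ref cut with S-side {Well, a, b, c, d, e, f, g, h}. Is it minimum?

Given cut capacity: 4 + 4 = 8.
Augment Well→a→d→g→Ref: bottleneck 4, flow now 4.
Augment Well→a→d→h→Ref: bottleneck 4, flow now 8.
No augmenting path remains; maximum flow = 8.
Cut capacity 8 equals the max flow, so it is a minimum cut.

Yes — it is a minimum cut (capacity 8).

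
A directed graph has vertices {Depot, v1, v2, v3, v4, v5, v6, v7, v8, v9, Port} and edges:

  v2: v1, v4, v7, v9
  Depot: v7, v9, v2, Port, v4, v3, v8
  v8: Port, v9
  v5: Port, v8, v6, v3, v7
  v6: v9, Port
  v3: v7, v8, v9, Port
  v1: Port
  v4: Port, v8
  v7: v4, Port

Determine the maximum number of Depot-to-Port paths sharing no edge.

6

Assign every edge capacity 1; by Menger, the answer equals the max flow.
Path Depot→Port (+1); total 1.
Path Depot→v3→Port (+1); total 2.
Path Depot→v4→Port (+1); total 3.
Path Depot→v7→Port (+1); total 4.
Path Depot→v8→Port (+1); total 5.
Path Depot→v2→v1→Port (+1); total 6.
No residual Depot→Port path; max flow = 6.
Certifying cut of size 6: {Depot→Port, Depot→v2, Depot→v3, Depot→v4, Depot→v7, Depot→v8}.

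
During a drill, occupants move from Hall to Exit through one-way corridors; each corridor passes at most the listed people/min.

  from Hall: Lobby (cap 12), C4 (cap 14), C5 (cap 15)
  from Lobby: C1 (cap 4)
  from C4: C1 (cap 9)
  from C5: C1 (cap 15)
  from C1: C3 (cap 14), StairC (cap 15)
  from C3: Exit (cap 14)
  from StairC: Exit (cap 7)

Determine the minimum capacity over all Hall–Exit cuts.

21

Augment Hall→Lobby→C1→C3→Exit: bottleneck 4, flow now 4.
Augment Hall→C4→C1→C3→Exit: bottleneck 9, flow now 13.
Augment Hall→C5→C1→C3→Exit: bottleneck 1, flow now 14.
Augment Hall→C5→C1→StairC→Exit: bottleneck 7, flow now 21.
No augmenting path remains; maximum flow = 21.
By max-flow min-cut, the minimum cut capacity equals the max flow.
In the residual graph, reachable from Hall: {Hall, Lobby, C4, C5, C1, StairC}.
Min-cut edges: C1→C3 (14), StairC→Exit (7); capacity 14 + 7 = 21.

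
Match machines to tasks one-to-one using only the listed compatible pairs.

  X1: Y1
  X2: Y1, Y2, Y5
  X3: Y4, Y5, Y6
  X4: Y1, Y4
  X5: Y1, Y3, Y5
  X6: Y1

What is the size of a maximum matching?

Unit-capacity flow: source→left, listed edges, right→sink; max matching = max flow.
Augmenting path X1→Y1 (+1); matched 1.
Augmenting path X2→Y2 (+1); matched 2.
Augmenting path X3→Y4 (+1); matched 3.
Augmenting path X5→Y3 (+1); matched 4.
Augmenting path X4→Y4→X3→Y5 (+1); matched 5.
No augmenting path remains; maximum matching = 5.
König certificate: {X2, X3, X4, X5, Y1} is a vertex cover of size 5 (every listed pair touches it), so no matching can be larger.

5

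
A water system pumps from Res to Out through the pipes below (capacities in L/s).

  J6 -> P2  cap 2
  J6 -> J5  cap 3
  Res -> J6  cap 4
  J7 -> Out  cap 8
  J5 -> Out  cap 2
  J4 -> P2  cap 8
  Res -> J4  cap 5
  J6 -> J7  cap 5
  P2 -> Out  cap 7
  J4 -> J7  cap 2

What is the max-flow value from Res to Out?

Augment Res→J6→J7→Out: bottleneck 4, flow now 4.
Augment Res→J4→J7→Out: bottleneck 2, flow now 6.
Augment Res→J4→P2→Out: bottleneck 3, flow now 9.
No augmenting path remains; maximum flow = 9.
In the residual graph, reachable from Res: {Res}.
Min-cut edges: Res→J6 (4), Res→J4 (5); capacity 4 + 5 = 9.
This cut is saturated, so no flow can exceed 9.

9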